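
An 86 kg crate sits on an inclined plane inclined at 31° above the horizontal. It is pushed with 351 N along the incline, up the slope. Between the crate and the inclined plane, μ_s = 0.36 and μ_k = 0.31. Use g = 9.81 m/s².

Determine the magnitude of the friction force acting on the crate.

f ≈ 83.5 N (up the incline)

Perpendicular to the surface, N = m g cos θ = 86·9.81·cos 31° = 723.2 N.
The friction needed for equilibrium is m g sin θ − P = 434.5 − 351 = 83.52 N, measured positive up-slope.
Maximum static friction available: μ_s N = 0.36 × 723.2 = 260.3 N.
Since |83.52| ≤ 260.3 N, no slip — friction simply equals what equilibrium demands.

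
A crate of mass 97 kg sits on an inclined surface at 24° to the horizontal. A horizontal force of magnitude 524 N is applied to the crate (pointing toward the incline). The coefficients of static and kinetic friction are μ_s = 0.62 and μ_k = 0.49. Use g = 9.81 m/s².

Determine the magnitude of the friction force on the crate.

Resolve perpendicular to the incline: N = m g cos θ + P sin θ = 97×9.81×cos 24° + 524×sin 24° = 1082 N.
Parallel to the incline: P cos θ − m g sin θ = 478.7 − 387 = 91.66 N; the friction needed to balance this is 91.66 N acting down the slope.
Maximum static friction: μ_s N = 0.62 × 1082 = 671.1 N.
|f_req| = 91.66 ≤ 671.1 N → the crate is in equilibrium; friction equals the required value.

f ≈ 91.7 N (down the incline)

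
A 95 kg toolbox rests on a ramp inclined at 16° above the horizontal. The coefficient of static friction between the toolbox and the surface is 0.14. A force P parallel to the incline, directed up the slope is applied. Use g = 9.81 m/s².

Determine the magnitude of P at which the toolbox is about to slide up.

At impending motion up the slope, friction acts down-slope at its limit: f = μ_s N.
P is parallel to the surface, so N = m g cos θ = 896 N.
Along the incline: P = m g sin θ + μ_s N = 257 + 0.14×896 = 382 N.

P ≈ 382 N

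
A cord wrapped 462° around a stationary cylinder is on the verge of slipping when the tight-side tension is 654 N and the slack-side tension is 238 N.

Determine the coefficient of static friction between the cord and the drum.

μ ≈ 0.125

T₂/T₁ = e^{μβ} → μ = ln(T₂/T₁)/β.
β = 462° = 8.063 rad.
μ = ln(654/238)/8.063 = ln(2.748)/8.063 = 0.125.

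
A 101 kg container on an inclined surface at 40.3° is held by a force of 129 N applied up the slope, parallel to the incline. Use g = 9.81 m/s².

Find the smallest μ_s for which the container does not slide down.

N = m g cos θ = 755.7 N.
Friction must make up the shortfall along the incline: f = m g sin θ − P = 640.8 − 129 = 511.8 N.
At the threshold f = μ_s N, so μ_s,min = 511.8/755.7 = 0.677.

μ_s,min ≈ 0.677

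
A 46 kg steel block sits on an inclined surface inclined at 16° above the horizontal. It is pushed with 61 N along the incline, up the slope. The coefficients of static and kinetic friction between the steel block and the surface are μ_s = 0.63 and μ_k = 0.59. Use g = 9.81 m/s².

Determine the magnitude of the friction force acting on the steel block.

f ≈ 63.4 N (up the incline)

Normal force: N = m g cos θ = 46 × 9.81 × cos 16° = 433.8 N.
For equilibrium along the incline the friction force must supply f = m g sin θ − P = 124.4 − 61 = 63.38 N (positive meaning up-slope).
Static friction can supply at most μ_s N = 273.3 N.
Since |63.38| ≤ 273.3 N, static friction is sufficient; f equals the required value, not μ_s N.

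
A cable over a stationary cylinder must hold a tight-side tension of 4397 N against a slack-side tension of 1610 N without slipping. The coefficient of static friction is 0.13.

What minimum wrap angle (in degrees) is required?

T₂/T₁ = e^{μβ} → β = ln(T₂/T₁)/μ.
β = ln(4397/1610)/0.13 = 1.005/0.13 = 7.728 rad.
In degrees: β = 7.728 × 180/π = 443°.

β_min ≈ 443°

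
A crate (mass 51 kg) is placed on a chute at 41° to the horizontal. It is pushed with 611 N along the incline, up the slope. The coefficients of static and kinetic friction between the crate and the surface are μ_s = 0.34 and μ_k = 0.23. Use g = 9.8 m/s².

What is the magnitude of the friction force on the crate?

f ≈ 86.8 N (down the incline)

Normal force: N = m g cos θ = 51 × 9.8 × cos 41° = 377.2 N.
For equilibrium along the incline the friction force must supply f = m g sin θ − P = 327.9 − 611 = -283.1 N (positive meaning up-slope).
Maximum static friction available: μ_s N = 0.34 × 377.2 = 128.2 N.
|-283.1| exceeds 128.2 N, so the crate slips up-slope; friction is kinetic, f = μ_k N = 0.23×377.2 = 86.8 N.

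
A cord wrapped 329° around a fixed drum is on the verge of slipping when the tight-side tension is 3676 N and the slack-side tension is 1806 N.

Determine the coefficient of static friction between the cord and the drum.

μ ≈ 0.124

T₂/T₁ = e^{μβ} → μ = ln(T₂/T₁)/β.
β = 329° = 5.742 rad.
μ = ln(3676/1806)/5.742 = ln(2.035)/5.742 = 0.124.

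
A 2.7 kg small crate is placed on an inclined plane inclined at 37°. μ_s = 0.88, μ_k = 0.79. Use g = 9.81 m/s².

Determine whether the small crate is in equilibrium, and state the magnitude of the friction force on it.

N = m g cos θ = 21.2 N.
Down-slope weight component: m g sin θ = 15.9 N.
μ_s N = 18.6 N.
15.9 ≤ 18.6 N, so it stays put; friction = 15.9 N.

f ≈ 15.9 N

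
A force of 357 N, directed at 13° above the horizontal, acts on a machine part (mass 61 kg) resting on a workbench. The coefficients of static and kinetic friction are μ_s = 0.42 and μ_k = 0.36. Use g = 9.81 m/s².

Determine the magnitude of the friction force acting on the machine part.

f ≈ 187 N

N = m g − P sin α = 598.4 − 357×sin 13° = 518.1 N.
Horizontally, friction must balance P cos α = 347.9 N.
μ_s N = 0.42 × 518.1 = 217.6 N.
The required friction exceeds μ_s N, so the machine part moves and f = μ_k N = 187 N.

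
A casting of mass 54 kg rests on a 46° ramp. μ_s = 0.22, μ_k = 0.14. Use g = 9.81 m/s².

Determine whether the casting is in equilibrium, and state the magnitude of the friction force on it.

N = m g cos θ = 368 N.
Down-slope weight component: m g sin θ = 381 N.
μ_s N = 81 N.
381 > 81 N, so it slides; kinetic friction f = μ_k N = 0.14×368 = 51.5 N.

f ≈ 51.5 N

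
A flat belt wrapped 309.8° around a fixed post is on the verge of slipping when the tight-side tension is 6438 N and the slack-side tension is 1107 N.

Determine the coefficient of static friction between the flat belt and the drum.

T₂/T₁ = e^{μβ} → μ = ln(T₂/T₁)/β.
β = 309.8° = 5.407 rad.
μ = ln(6438/1107)/5.407 = ln(5.816)/5.407 = 0.326.

μ ≈ 0.326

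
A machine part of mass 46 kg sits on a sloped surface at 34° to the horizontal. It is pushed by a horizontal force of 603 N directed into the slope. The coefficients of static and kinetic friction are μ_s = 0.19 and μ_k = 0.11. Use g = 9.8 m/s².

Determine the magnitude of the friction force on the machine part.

f ≈ 78.2 N (down the incline)

Resolve perpendicular to the incline: N = m g cos θ + P sin θ = 46×9.8×cos 34° + 603×sin 34° = 710.9 N.
Along the incline, the net driving force (taking up-slope positive) is P cos θ − m g sin θ = 499.9 − 252.1 = 247.8 N, so equilibrium requires friction f = -247.8 N (down-slope).
The limit of static friction is μ_s N = 135.1 N.
|f_req| = 247.8 > 135.1 N → the machine part slides up the incline; f = μ_k N = 0.11 × 710.9 = 78.2 N.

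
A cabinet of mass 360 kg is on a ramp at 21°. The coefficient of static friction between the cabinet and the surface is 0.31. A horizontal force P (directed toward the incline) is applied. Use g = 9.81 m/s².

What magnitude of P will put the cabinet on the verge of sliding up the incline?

P ≈ 2780 N

At impending motion up the slope, friction acts down-slope at its limit: f = μ_s N.
Perpendicular to the incline: N = m g cos θ + P sin θ.
Along the incline: P cos θ = m g sin θ + μ_s N = m g sin θ + μ_s (m g cos θ + P sin θ).
Solving, P (cos θ − μ_s sin θ) = m g (sin θ + μ_s cos θ), so P = 360×9.81×(sin 21° + 0.31 cos 21°)/(cos 21° − 0.31 sin 21°) = 3530×0.6478/0.8225 = 2780 N.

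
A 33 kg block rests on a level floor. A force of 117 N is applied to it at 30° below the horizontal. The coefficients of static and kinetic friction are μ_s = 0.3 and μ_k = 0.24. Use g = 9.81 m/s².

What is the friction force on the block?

N = m g + P sin α = 323.7 + 117×sin 30° = 382.2 N.
The horizontal driving force is P cos α = 101.3 N, so equilibrium needs friction f = 101.3 N.
μ_s N = 0.3 × 382.2 = 114.7 N.
Since 101.3 N does not exceed the limit, the block stays at rest and f = 101 N.

f ≈ 101 N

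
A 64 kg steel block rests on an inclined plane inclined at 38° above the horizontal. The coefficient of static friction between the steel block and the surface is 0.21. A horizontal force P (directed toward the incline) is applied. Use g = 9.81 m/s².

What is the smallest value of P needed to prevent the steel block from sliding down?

The steel block tends to slide down (tan θ > μ_s), so at the point of impending slip friction acts up-slope at its limit: f = μ_s N.
Perpendicular to the incline: N = m g cos θ + P sin θ.
Along the incline: P cos θ + μ_s N = m g sin θ, i.e. P cos θ + μ_s (m g cos θ + P sin θ) = m g sin θ.
Solving, P (cos θ + μ_s sin θ) = m g (sin θ − μ_s cos θ), so P = 628×0.4502/0.9173 = 308 N.

P_min ≈ 308 N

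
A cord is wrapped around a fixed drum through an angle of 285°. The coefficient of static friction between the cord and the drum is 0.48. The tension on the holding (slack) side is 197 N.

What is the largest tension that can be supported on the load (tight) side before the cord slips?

At impending slip the capstan equation gives T₂/T₁ = e^{μβ} with β in radians.
β = 285° × π/180 = 4.974 rad.
e^{μβ} = e^{0.48×4.974} = 10.89.
T₂ = T₁ · e^{μβ} = 197 × 10.89 = 2140 N.

T_max ≈ 2140 N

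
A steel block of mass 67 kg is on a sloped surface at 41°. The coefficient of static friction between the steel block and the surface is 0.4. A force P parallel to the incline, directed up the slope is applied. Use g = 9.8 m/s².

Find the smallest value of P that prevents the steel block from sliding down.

P_min ≈ 233 N

The steel block tends to slide down (tan θ > μ_s), so at the point of impending slip friction acts up-slope at its limit: f = μ_s N.
P is parallel to the surface, so N = m g cos θ = 496 N.
Along the incline: P + μ_s N = m g sin θ, so P = 431 − 0.4×496 = 233 N.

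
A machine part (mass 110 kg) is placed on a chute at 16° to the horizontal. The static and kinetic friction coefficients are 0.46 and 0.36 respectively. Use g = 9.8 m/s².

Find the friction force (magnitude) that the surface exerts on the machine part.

The normal reaction is N = m g cos θ = 1036 N.
For equilibrium along the incline, friction must balance the weight component: f = m g sin θ = 297.1 N up the slope.
Static friction can supply at most μ_s N = 476.7 N.
Since |297.1| ≤ 476.7 N, the machine part remains in static equilibrium and friction takes exactly the required value.

f ≈ 297 N (up the incline)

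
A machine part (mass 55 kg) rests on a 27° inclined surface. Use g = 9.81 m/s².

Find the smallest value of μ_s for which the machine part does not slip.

At the slip threshold m g sin θ = μ_s m g cos θ, so μ_s,min = tan θ.
μ_s,min = tan 27° = 0.51.

μ_s,min ≈ 0.51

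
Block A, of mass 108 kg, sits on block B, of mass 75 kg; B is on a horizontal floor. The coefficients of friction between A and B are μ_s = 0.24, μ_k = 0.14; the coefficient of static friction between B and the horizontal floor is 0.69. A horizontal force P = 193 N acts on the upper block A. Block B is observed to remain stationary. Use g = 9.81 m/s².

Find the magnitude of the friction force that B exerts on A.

The normal force B exerts on A is simply A's weight, N₁ = 1059 N.
So the A–B interface can sustain at most μ_s N₁ = 254.3 N of static friction.
Since P = 193 N ≤ 254.3 N, A does not slip on B; friction on A equals P = 193 N.
By Newton's third law B feels 193 N forward from A. With B stationary, the floor's static friction on B balances it: f₂ = 193 N (well within μ_s(m_A+m_B)g = 1239 N).

f ≈ 193 N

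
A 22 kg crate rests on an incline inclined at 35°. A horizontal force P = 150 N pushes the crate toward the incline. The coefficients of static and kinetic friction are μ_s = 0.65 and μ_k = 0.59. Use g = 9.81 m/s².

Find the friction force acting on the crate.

Normal direction: N = m g cos θ + P sin θ = 262.8 N.
Along the incline, the net driving force (taking up-slope positive) is P cos θ − m g sin θ = 122.9 − 123.8 = -0.9165 N, so equilibrium requires friction f = 0.9165 N (up-slope).
Maximum static friction: μ_s N = 0.65 × 262.8 = 170.8 N.
Since 0.9165 N is within the 170.8 N limit, the crate stays put and friction is exactly 0.916 N.

f ≈ 0.916 N (up the incline)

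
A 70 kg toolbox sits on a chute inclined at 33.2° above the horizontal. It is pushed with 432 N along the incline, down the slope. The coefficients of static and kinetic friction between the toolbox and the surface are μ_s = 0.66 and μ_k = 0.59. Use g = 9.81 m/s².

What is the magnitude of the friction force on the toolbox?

f ≈ 339 N (up the incline)

Perpendicular to the surface, N = m g cos θ = 70·9.81·cos 33.2° = 574.6 N.
The friction needed for equilibrium is m g sin θ + P = 376 + 432 = 808 N, measured positive up-slope.
Static friction can supply at most μ_s N = 379.2 N.
|808| exceeds 379.2 N, so the toolbox slips down-slope; friction is kinetic, f = μ_k N = 0.59×574.6 = 339 N.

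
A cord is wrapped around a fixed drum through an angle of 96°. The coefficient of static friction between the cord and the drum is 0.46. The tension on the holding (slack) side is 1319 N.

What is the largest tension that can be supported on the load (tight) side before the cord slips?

At impending slip the capstan equation gives T₂/T₁ = e^{μβ} with β in radians.
β = 96° × π/180 = 1.676 rad.
e^{μβ} = e^{0.46×1.676} = 2.161.
T₂ = T₁ · e^{μβ} = 1319 × 2.161 = 2850 N.

T_max ≈ 2850 N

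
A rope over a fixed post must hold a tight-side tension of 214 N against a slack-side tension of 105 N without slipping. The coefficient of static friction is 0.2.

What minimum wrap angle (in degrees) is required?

T₂/T₁ = e^{μβ} → β = ln(T₂/T₁)/μ.
β = ln(214/105)/0.2 = 0.712/0.2 = 3.56 rad.
In degrees: β = 3.56 × 180/π = 204°.

β_min ≈ 204°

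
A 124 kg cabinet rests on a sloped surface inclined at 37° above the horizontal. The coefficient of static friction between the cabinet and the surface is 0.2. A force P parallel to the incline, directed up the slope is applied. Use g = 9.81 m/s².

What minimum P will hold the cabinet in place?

P_min ≈ 538 N

The cabinet tends to slide down (tan θ > μ_s), so at the point of impending slip friction acts up-slope at its limit: f = μ_s N.
P is parallel to the surface, so N = m g cos θ = 971 N.
Along the incline: P + μ_s N = m g sin θ, so P = 732 − 0.2×971 = 538 N.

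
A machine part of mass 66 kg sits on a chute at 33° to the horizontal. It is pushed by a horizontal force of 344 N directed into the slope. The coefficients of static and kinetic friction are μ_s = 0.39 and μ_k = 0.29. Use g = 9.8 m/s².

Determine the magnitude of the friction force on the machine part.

Resolve perpendicular to the incline: N = m g cos θ + P sin θ = 66×9.8×cos 33° + 344×sin 33° = 729.8 N.
Along the incline, the net driving force (taking up-slope positive) is P cos θ − m g sin θ = 288.5 − 352.3 = -63.77 N, so equilibrium requires friction f = 63.77 N (up-slope).
Maximum static friction: μ_s N = 0.39 × 729.8 = 284.6 N.
|f_req| = 63.77 ≤ 284.6 N → the machine part is in equilibrium; friction equals the required value.

f ≈ 63.8 N (up the incline)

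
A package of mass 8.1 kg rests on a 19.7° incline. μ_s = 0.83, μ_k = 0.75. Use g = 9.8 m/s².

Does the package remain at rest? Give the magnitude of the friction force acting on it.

f ≈ 26.8 N

N = m g cos θ = 74.7 N.
Down-slope weight component: m g sin θ = 26.8 N.
μ_s N = 62 N.
26.8 ≤ 62 N, so it stays put; friction = 26.8 N.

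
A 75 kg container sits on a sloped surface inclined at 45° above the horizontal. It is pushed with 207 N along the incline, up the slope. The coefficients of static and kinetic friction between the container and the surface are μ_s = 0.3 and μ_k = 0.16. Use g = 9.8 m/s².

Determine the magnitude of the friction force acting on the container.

f ≈ 83.2 N (up the incline)

Normal force: N = m g cos θ = 75 × 9.8 × cos 45° = 519.7 N.
Parallel to the incline, ΣF = 0 gives f = m g sin θ − P = 519.7 − 207 = 312.7 N (up-slope positive).
The static-friction ceiling is μ_s N = 0.3 × 519.7 = 155.9 N.
Since |312.7| > 155.9 N, static friction cannot hold it; the container slides down the incline and kinetic friction applies: f = μ_k N = 0.16 × 519.7 = 83.2 N.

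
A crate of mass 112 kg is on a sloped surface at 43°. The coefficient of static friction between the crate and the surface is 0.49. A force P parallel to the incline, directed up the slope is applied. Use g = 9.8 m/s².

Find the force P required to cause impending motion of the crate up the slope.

P ≈ 1140 N

At impending motion up the slope, friction acts down-slope at its limit: f = μ_s N.
P is parallel to the surface, so N = m g cos θ = 803 N.
Along the incline: P = m g sin θ + μ_s N = 749 + 0.49×803 = 1140 N.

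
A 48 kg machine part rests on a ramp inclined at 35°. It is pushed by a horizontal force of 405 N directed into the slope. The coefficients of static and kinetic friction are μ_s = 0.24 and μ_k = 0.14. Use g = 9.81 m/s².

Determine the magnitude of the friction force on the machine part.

The horizontal push has a component P sin θ into the surface, so N = m g cos θ + P sin θ = 385.7 + 232.3 = 618 N.
Parallel to the incline: P cos θ − m g sin θ = 331.8 − 270.1 = 61.67 N; the friction needed to balance this is 61.67 N acting down the slope.
The limit of static friction is μ_s N = 148.3 N.
Since 61.67 N is within the 148.3 N limit, the machine part stays put and friction is exactly 61.7 N.

f ≈ 61.7 N (down the incline)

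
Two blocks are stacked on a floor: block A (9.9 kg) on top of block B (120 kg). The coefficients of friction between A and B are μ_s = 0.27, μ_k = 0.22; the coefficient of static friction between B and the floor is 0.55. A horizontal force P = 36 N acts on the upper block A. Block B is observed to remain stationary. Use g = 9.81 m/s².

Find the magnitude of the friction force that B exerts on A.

f ≈ 21.4 N

Normal force at the A–B interface: N₁ = m_A g = 97.12 N.
So the A–B interface can sustain at most μ_s N₁ = 26.22 N of static friction.
Since P = 36 N > 26.22 N, A slides on B; the A–B friction is kinetic: f₁ = μ_k N₁ = 0.22×97.12 = 21.4 N.
B experiences an equal 21.4 N forward from A (third law). B is in equilibrium, so the floor supplies f₂ = 21.4 N of static friction (limit μ_s(m_A+m_B)g = 700.9 N, not exceeded).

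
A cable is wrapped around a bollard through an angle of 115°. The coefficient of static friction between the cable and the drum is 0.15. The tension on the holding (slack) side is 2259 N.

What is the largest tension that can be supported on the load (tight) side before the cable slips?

T_max ≈ 3050 N

At impending slip the capstan equation gives T₂/T₁ = e^{μβ} with β in radians.
β = 115° × π/180 = 2.007 rad.
e^{μβ} = e^{0.15×2.007} = 1.351.
T₂ = T₁ · e^{μβ} = 2259 × 1.351 = 3050 N.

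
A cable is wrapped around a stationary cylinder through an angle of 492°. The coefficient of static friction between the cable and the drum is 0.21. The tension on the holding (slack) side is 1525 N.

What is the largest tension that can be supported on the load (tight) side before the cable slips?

At impending slip the capstan equation gives T₂/T₁ = e^{μβ} with β in radians.
β = 492° × π/180 = 8.587 rad.
e^{μβ} = e^{0.21×8.587} = 6.069.
T₂ = T₁ · e^{μβ} = 1525 × 6.069 = 9260 N.

T_max ≈ 9260 N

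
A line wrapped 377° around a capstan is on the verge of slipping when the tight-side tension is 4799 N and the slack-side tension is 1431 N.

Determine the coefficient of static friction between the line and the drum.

μ ≈ 0.184

T₂/T₁ = e^{μβ} → μ = ln(T₂/T₁)/β.
β = 377° = 6.58 rad.
μ = ln(4799/1431)/6.58 = ln(3.354)/6.58 = 0.184.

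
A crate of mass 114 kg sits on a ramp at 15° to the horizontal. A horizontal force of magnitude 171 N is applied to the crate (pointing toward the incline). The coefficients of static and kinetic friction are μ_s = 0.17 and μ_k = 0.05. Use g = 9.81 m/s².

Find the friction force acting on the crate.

Resolve perpendicular to the incline: N = m g cos θ + P sin θ = 114×9.81×cos 15° + 171×sin 15° = 1124 N.
Along the incline, the net driving force (taking up-slope positive) is P cos θ − m g sin θ = 165.2 − 289.4 = -124.3 N, so equilibrium requires friction f = 124.3 N (up-slope).
Maximum static friction: μ_s N = 0.17 × 1124 = 191.2 N.
|f_req| = 124.3 ≤ 191.2 N → the crate is in equilibrium; friction equals the required value.

f ≈ 124 N (up the incline)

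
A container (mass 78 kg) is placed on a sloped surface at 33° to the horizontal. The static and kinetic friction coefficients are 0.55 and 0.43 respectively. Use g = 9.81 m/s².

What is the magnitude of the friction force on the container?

Perpendicular to the surface, N = m g cos θ = 78·9.81·cos 33° = 641.7 N.
For equilibrium along the incline, friction must balance the weight component: f = m g sin θ = 416.7 N up the slope.
Maximum static friction available: μ_s N = 0.55 × 641.7 = 353 N.
Since |416.7| > 353 N, static friction cannot hold it; the container slides down the incline and kinetic friction applies: f = μ_k N = 0.43 × 641.7 = 276 N.

f ≈ 276 N (up the incline)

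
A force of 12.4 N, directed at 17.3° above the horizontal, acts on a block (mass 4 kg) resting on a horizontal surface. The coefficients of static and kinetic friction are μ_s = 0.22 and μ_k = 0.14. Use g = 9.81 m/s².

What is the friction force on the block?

N = m g − P sin α = 39.24 − 12.4×sin 17.3° = 35.55 N.
The horizontal driving force is P cos α = 11.84 N, so equilibrium needs friction f = 11.84 N.
The static-friction limit is μ_s N = 7.822 N.
The required friction exceeds μ_s N, so the block moves and f = μ_k N = 4.98 N.

f ≈ 4.98 N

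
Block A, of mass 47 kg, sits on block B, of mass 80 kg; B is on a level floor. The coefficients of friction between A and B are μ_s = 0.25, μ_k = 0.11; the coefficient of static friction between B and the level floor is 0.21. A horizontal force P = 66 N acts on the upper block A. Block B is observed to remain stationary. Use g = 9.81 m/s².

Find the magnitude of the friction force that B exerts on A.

f ≈ 66 N

The normal force B exerts on A is simply A's weight, N₁ = 461.1 N.
So the A–B interface can sustain at most μ_s N₁ = 115.3 N of static friction.
P = 66 N is within that limit, so A and B move together (both at rest); the A–B friction is simply f₁ = P = 66 N.
By Newton's third law B feels 66 N forward from A. With B stationary, the floor's static friction on B balances it: f₂ = 66 N (well within μ_s(m_A+m_B)g = 261.6 N).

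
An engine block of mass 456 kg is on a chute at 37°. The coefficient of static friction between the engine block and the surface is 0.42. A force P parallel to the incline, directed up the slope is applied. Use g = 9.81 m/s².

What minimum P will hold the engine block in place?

The engine block tends to slide down (tan θ > μ_s), so at the point of impending slip friction acts up-slope at its limit: f = μ_s N.
P is parallel to the surface, so N = m g cos θ = 3570 N.
Along the incline: P + μ_s N = m g sin θ, so P = 2690 − 0.42×3570 = 1190 N.

P_min ≈ 1190 N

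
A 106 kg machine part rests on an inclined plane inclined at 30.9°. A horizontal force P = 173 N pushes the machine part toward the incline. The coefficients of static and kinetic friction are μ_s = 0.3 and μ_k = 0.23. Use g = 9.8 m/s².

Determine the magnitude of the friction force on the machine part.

f ≈ 225 N (up the incline)

The horizontal push has a component P sin θ into the surface, so N = m g cos θ + P sin θ = 891.4 + 88.84 = 980.2 N.
Parallel to the incline: P cos θ − m g sin θ = 148.4 − 533.5 = -385 N; the friction needed to balance this is 385 N acting up the slope.
Maximum static friction: μ_s N = 0.3 × 980.2 = 294.1 N.
|f_req| = 385 > 294.1 N → the machine part slides down the incline; f = μ_k N = 0.23 × 980.2 = 225 N.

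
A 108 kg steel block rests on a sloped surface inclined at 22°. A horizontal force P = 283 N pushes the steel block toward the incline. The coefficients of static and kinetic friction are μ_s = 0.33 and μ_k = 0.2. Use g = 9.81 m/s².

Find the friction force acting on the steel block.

Resolve perpendicular to the incline: N = m g cos θ + P sin θ = 108×9.81×cos 22° + 283×sin 22° = 1088 N.
Parallel to the incline: P cos θ − m g sin θ = 262.4 − 396.9 = -134.5 N; the friction needed to balance this is 134.5 N acting up the slope.
Maximum static friction: μ_s N = 0.33 × 1088 = 359.2 N.
Since 134.5 N is within the 359.2 N limit, the steel block stays put and friction is exactly 134 N.

f ≈ 134 N (up the incline)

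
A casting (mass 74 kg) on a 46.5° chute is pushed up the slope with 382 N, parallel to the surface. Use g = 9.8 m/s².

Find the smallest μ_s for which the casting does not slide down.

N = m g cos θ = 499.2 N.
Friction must make up the shortfall along the incline: f = m g sin θ − P = 526 − 382 = 144 N.
At the threshold f = μ_s N, so μ_s,min = 144/499.2 = 0.289.

μ_s,min ≈ 0.289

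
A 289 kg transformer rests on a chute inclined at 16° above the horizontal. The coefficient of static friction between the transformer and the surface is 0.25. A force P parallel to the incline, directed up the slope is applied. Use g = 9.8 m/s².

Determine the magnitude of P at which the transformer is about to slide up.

At impending motion up the slope, friction acts down-slope at its limit: f = μ_s N.
P is parallel to the surface, so N = m g cos θ = 2720 N.
Along the incline: P = m g sin θ + μ_s N = 781 + 0.25×2720 = 1460 N.

P ≈ 1460 N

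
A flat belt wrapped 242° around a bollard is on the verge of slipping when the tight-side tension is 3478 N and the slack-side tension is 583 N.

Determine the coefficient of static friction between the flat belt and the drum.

T₂/T₁ = e^{μβ} → μ = ln(T₂/T₁)/β.
β = 242° = 4.224 rad.
μ = ln(3478/583)/4.224 = ln(5.966)/4.224 = 0.423.

μ ≈ 0.423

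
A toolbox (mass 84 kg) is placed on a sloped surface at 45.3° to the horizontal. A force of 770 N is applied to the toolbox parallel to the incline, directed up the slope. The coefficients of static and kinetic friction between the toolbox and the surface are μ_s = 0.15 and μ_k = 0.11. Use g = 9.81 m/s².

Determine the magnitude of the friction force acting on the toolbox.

f ≈ 63.8 N (down the incline)

Perpendicular to the surface, N = m g cos θ = 84·9.81·cos 45.3° = 579.6 N.
Parallel to the incline, ΣF = 0 gives f = m g sin θ − P = 585.7 − 770 = -184.3 N (up-slope positive).
The static-friction ceiling is μ_s N = 0.15 × 579.6 = 86.94 N.
|-184.3| exceeds 86.94 N, so the toolbox slips up-slope; friction is kinetic, f = μ_k N = 0.11×579.6 = 63.8 N.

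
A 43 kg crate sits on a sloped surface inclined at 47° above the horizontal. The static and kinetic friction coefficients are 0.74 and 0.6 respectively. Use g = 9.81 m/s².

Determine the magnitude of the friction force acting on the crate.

Perpendicular to the surface, N = m g cos θ = 43·9.81·cos 47° = 287.7 N.
Along the slope the weight component is m g sin θ = 308.5 N; friction must supply exactly this, acting up-slope.
The static-friction ceiling is μ_s N = 0.74 × 287.7 = 212.9 N.
Since |308.5| > 212.9 N, static friction cannot hold it; the crate slides down the incline and kinetic friction applies: f = μ_k N = 0.6 × 287.7 = 173 N.

f ≈ 173 N (up the incline)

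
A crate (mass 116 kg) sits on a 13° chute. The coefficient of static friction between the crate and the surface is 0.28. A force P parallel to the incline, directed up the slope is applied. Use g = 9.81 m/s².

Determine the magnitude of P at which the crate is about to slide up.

At impending motion up the slope, friction acts down-slope at its limit: f = μ_s N.
P is parallel to the surface, so N = m g cos θ = 1110 N.
Along the incline: P = m g sin θ + μ_s N = 256 + 0.28×1110 = 566 N.

P ≈ 566 N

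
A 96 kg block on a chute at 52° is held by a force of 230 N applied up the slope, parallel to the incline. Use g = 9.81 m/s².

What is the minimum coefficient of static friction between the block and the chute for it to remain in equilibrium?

μ_s,min ≈ 0.883

N = m g cos θ = 579.8 N.
Friction must make up the shortfall along the incline: f = m g sin θ − P = 742.1 − 230 = 512.1 N.
At the threshold f = μ_s N, so μ_s,min = 512.1/579.8 = 0.883.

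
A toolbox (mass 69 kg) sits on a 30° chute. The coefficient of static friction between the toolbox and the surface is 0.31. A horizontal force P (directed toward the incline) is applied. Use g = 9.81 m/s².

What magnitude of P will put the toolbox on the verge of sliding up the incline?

At impending motion up the slope, friction acts down-slope at its limit: f = μ_s N.
Perpendicular to the incline: N = m g cos θ + P sin θ.
Along the incline: P cos θ = m g sin θ + μ_s N = m g sin θ + μ_s (m g cos θ + P sin θ).
Solving, P (cos θ − μ_s sin θ) = m g (sin θ + μ_s cos θ), so P = 69×9.81×(sin 30° + 0.31 cos 30°)/(cos 30° − 0.31 sin 30°) = 677×0.7685/0.711 = 732 N.

P ≈ 732 N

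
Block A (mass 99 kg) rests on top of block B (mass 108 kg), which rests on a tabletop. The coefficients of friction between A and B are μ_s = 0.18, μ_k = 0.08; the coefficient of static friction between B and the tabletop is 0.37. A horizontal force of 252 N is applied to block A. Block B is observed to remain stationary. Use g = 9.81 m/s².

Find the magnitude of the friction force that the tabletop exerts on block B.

The normal force B exerts on A is simply A's weight, N₁ = 971.2 N.
Maximum static friction on A from B: μ_s N₁ = 0.18×971.2 = 174.8 N.
P = 252 N exceeds that limit, so A slips over B and the interface friction becomes kinetic: f₁ = μ_k N₁ = 0.08×971.2 = 77.7 N.
B experiences an equal 77.7 N forward from A (third law). B is in equilibrium, so the floor supplies f₂ = 77.7 N of static friction (limit μ_s(m_A+m_B)g = 751.3 N, not exceeded).

f ≈ 77.7 N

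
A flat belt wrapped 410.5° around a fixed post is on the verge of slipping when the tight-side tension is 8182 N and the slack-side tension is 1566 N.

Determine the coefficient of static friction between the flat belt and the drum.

μ ≈ 0.231

T₂/T₁ = e^{μβ} → μ = ln(T₂/T₁)/β.
β = 410.5° = 7.165 rad.
μ = ln(8182/1566)/7.165 = ln(5.225)/7.165 = 0.231.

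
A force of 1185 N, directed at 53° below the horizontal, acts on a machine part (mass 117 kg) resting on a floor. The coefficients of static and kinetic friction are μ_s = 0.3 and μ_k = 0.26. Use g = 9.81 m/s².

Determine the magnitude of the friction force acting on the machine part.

The vertical component of P adds to the normal force: N = m g + P sin α = 1148 + 946.4 = 2094 N.
For equilibrium, f = P cos α = 1185×cos 53° = 713.2 N.
μ_s N = 0.3 × 2094 = 628.2 N.
The required friction exceeds μ_s N, so the machine part moves and f = μ_k N = 544 N.

f ≈ 544 N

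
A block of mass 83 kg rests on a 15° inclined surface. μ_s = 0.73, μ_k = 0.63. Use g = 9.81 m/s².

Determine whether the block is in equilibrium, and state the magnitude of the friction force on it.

N = m g cos θ = 786 N.
Down-slope weight component: m g sin θ = 211 N.
μ_s N = 574 N.
211 ≤ 574 N, so it stays put; friction = 211 N.

f ≈ 211 N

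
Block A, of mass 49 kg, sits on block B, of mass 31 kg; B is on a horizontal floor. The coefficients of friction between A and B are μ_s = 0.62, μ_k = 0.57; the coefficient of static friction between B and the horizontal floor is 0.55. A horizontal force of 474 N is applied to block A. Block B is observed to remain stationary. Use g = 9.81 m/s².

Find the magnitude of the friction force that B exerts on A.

f ≈ 274 N

The normal force B exerts on A is simply A's weight, N₁ = 480.7 N.
Maximum static friction on A from B: μ_s N₁ = 0.62×480.7 = 298 N.
P = 474 N exceeds that limit, so A slips over B and the interface friction becomes kinetic: f₁ = μ_k N₁ = 0.57×480.7 = 274 N.
By Newton's third law B feels 274 N forward from A. With B stationary, the floor's static friction on B balances it: f₂ = 274 N (well within μ_s(m_A+m_B)g = 431.6 N).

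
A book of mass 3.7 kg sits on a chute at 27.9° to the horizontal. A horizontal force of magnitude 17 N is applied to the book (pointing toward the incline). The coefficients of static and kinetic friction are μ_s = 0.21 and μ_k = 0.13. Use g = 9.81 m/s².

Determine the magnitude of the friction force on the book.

Resolve perpendicular to the incline: N = m g cos θ + P sin θ = 3.7×9.81×cos 27.9° + 17×sin 27.9° = 40.03 N.
Along the incline, the net driving force (taking up-slope positive) is P cos θ − m g sin θ = 15.02 − 16.98 = -1.96 N, so equilibrium requires friction f = 1.96 N (up-slope).
The limit of static friction is μ_s N = 8.407 N.
|f_req| = 1.96 ≤ 8.407 N → the book is in equilibrium; friction equals the required value.

f ≈ 1.96 N (up the incline)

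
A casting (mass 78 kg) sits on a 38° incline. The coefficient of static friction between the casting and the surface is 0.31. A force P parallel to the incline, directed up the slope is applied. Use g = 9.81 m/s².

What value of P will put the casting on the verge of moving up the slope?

P ≈ 658 N

At impending motion up the slope, friction acts down-slope at its limit: f = μ_s N.
P is parallel to the surface, so N = m g cos θ = 603 N.
Along the incline: P = m g sin θ + μ_s N = 471 + 0.31×603 = 658 N.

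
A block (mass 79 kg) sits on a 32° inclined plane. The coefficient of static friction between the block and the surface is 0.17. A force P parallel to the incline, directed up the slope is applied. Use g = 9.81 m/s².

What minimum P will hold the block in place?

The block tends to slide down (tan θ > μ_s), so at the point of impending slip friction acts up-slope at its limit: f = μ_s N.
P is parallel to the surface, so N = m g cos θ = 657 N.
Along the incline: P + μ_s N = m g sin θ, so P = 411 − 0.17×657 = 299 N.

P_min ≈ 299 N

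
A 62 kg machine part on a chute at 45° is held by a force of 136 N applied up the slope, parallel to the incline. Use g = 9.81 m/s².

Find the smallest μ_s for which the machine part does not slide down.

μ_s,min ≈ 0.684

N = m g cos θ = 430.1 N.
Friction must make up the shortfall along the incline: f = m g sin θ − P = 430.1 − 136 = 294.1 N.
At the threshold f = μ_s N, so μ_s,min = 294.1/430.1 = 0.684.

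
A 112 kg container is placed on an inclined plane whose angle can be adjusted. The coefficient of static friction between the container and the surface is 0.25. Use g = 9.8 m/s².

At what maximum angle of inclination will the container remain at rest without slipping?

θ_max ≈ 14°

At the slip threshold, m g sin θ = μ_s · m g cos θ, so tan θ = μ_s.
θ_max = arctan(0.25) = 14°.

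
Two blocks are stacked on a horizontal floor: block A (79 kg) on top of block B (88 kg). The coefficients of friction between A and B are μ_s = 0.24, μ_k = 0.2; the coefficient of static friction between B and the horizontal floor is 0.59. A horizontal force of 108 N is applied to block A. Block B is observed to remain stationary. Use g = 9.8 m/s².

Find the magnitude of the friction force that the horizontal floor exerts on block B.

f ≈ 108 N

Normal force at the A–B interface: N₁ = m_A g = 774.2 N.
Maximum static friction on A from B: μ_s N₁ = 0.24×774.2 = 185.8 N.
Since P = 108 N ≤ 185.8 N, A does not slip on B; friction on A equals P = 108 N.
By Newton's third law B feels 108 N forward from A. With B stationary, the floor's static friction on B balances it: f₂ = 108 N (well within μ_s(m_A+m_B)g = 965.6 N).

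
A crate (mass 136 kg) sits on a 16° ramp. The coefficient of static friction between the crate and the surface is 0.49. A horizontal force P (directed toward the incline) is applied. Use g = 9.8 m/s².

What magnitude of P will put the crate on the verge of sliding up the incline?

At impending motion up the slope, friction acts down-slope at its limit: f = μ_s N.
Perpendicular to the incline: N = m g cos θ + P sin θ.
Along the incline: P cos θ = m g sin θ + μ_s N = m g sin θ + μ_s (m g cos θ + P sin θ).
Solving, P (cos θ − μ_s sin θ) = m g (sin θ + μ_s cos θ), so P = 136×9.8×(sin 16° + 0.49 cos 16°)/(cos 16° − 0.49 sin 16°) = 1330×0.7467/0.8262 = 1200 N.

P ≈ 1200 N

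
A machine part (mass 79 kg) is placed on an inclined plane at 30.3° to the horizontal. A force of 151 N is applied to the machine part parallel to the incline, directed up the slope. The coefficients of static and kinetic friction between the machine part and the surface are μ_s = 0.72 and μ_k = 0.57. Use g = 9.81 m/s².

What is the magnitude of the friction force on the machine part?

f ≈ 240 N (up the incline)

Perpendicular to the surface, N = m g cos θ = 79·9.81·cos 30.3° = 669.1 N.
Parallel to the incline, ΣF = 0 gives f = m g sin θ − P = 391 − 151 = 240 N (up-slope positive).
Static friction can supply at most μ_s N = 481.8 N.
Since |240| ≤ 481.8 N, no slip — friction simply equals what equilibrium demands.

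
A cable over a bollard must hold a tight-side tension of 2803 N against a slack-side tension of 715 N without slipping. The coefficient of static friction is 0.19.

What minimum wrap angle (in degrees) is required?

T₂/T₁ = e^{μβ} → β = ln(T₂/T₁)/μ.
β = ln(2803/715)/0.19 = 1.366/0.19 = 7.19 rad.
In degrees: β = 7.19 × 180/π = 412°.

β_min ≈ 412°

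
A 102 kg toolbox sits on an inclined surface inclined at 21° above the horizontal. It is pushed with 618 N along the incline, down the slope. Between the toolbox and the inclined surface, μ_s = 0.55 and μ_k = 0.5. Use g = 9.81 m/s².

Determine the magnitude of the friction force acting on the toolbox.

Normal force: N = m g cos θ = 102 × 9.81 × cos 21° = 934.2 N.
The friction needed for equilibrium is m g sin θ + P = 358.6 + 618 = 976.6 N, measured positive up-slope.
Static friction can supply at most μ_s N = 513.8 N.
Since |976.6| > 513.8 N, static friction cannot hold it; the toolbox slides down the incline and kinetic friction applies: f = μ_k N = 0.5 × 934.2 = 467 N.

f ≈ 467 N (up the incline)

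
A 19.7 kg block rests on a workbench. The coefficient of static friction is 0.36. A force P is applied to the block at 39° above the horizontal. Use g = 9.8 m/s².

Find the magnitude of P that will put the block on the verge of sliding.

P ≈ 69.2 N

N = m g − P sin α (the pull lifts the block).
At impending slip, P cos α = μ_s N = μ_s (m g − P sin α).
Solving: P (cos α + μ_s sin α) = μ_s m g → P = 0.36×193/(cos 39° + 0.36 sin 39°) = 69.5/1.004 = 69.2 N.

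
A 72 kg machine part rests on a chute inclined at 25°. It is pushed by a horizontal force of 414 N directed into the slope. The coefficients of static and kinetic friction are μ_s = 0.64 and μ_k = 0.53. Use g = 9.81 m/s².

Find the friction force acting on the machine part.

f ≈ 76.7 N (down the incline)

Resolve perpendicular to the incline: N = m g cos θ + P sin θ = 72×9.81×cos 25° + 414×sin 25° = 815.1 N.
Parallel to the incline: P cos θ − m g sin θ = 375.2 − 298.5 = 76.71 N; the friction needed to balance this is 76.71 N acting down the slope.
The limit of static friction is μ_s N = 521.7 N.
|f_req| = 76.71 ≤ 521.7 N → the machine part is in equilibrium; friction equals the required value.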